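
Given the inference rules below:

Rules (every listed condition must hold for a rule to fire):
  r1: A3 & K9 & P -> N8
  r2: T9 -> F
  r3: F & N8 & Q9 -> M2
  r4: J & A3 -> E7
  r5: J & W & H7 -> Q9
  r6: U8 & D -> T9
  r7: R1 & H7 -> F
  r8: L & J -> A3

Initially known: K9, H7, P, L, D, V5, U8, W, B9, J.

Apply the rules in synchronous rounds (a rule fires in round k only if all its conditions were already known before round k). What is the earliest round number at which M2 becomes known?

3

Round 1: r5 [J & W & H7 -> Q9]; r6 [U8 & D -> T9]; r8 [L & J -> A3]. Adds Q9, T9, A3.
Round 2: r1 [A3 & K9 & P -> N8]; r2 [T9 -> F]; r4 [J & A3 -> E7]. Adds N8, F, E7.
Round 3: r3 [F & N8 & Q9 -> M2]. Adds M2.
M2 first appears in round 3.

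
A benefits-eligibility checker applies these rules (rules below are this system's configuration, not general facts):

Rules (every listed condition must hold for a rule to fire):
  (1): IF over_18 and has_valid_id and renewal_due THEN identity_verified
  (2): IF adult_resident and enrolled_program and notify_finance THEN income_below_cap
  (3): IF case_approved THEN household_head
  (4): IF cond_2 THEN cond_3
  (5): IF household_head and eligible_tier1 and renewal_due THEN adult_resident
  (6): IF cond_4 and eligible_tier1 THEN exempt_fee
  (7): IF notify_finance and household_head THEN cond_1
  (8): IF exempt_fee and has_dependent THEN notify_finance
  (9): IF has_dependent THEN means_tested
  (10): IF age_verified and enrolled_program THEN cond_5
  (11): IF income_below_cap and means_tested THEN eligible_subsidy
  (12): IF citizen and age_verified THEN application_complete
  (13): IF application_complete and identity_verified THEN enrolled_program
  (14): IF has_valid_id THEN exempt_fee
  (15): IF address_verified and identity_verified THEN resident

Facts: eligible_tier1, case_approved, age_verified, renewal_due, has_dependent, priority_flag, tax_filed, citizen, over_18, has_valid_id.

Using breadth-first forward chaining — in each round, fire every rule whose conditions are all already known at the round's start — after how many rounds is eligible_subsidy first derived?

Round 1: (1) [IF over_18 and has_valid_id and renewal_due THEN identity_verified]; (3) [IF case_approved THEN household_head]; (9) [IF has_dependent THEN means_tested]; (12) [IF citizen and age_verified THEN application_complete]; (14) [IF has_valid_id THEN exempt_fee]. New: identity_verified, household_head, means_tested, application_complete, exempt_fee.
Round 2: (5) [IF household_head and eligible_tier1 and renewal_due THEN adult_resident]; (8) [IF exempt_fee and has_dependent THEN notify_finance]; (13) [IF application_complete and identity_verified THEN enrolled_program]. New: adult_resident, notify_finance, enrolled_program.
Round 3: (2) [IF adult_resident and enrolled_program and notify_finance THEN income_below_cap]; (7) [IF notify_finance and household_head THEN cond_1]; (10) [IF age_verified and enrolled_program THEN cond_5]. New: income_below_cap, cond_1, cond_5.
Round 4: (11) [IF income_below_cap and means_tested THEN eligible_subsidy]. New: eligible_subsidy.
eligible_subsidy first appears in round 4.

4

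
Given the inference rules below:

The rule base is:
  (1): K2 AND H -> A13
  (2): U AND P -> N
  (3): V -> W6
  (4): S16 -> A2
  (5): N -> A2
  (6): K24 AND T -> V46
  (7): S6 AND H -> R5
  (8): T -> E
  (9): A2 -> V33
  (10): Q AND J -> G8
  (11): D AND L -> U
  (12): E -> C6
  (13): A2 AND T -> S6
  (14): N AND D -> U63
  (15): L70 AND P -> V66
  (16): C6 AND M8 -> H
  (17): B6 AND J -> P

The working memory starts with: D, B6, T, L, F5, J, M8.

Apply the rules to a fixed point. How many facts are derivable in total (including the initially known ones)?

[1] (8) [T -> E]; (11) [D AND L -> U]; (17) [B6 AND J -> P]. ⇒ new: E, U, P.
[2] (2) [U AND P -> N]; (12) [E -> C6]. ⇒ new: N, C6.
[3] (5) [N -> A2]; (14) [N AND D -> U63]; (16) [C6 AND M8 -> H]. ⇒ new: A2, U63, H.
[4] (9) [A2 -> V33]; (13) [A2 AND T -> S6]. ⇒ new: V33, S6.
[5] (7) [S6 AND H -> R5]. ⇒ new: R5.
Closure: {A2, B6, C6, D, E, F5, H, J, L, M8, N, P, R5, S6, T, U, U63, V33} — 18 facts.

18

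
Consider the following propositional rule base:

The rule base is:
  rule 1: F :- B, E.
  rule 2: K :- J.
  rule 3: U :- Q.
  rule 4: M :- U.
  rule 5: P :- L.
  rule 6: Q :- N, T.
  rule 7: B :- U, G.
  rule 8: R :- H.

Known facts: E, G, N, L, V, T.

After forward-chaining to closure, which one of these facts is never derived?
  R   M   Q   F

R

Round 1: rule 5 [P :- L.]; rule 6 [Q :- N, T.]. New: P, Q.
Round 2: rule 3 [U :- Q.]. New: U.
Round 3: rule 4 [M :- U.]; rule 7 [B :- U, G.]. New: M, B.
Round 4: rule 1 [F :- B, E.]. New: F.
Derived: F (round 4), M (round 3), Q (round 1). R never appears in any round.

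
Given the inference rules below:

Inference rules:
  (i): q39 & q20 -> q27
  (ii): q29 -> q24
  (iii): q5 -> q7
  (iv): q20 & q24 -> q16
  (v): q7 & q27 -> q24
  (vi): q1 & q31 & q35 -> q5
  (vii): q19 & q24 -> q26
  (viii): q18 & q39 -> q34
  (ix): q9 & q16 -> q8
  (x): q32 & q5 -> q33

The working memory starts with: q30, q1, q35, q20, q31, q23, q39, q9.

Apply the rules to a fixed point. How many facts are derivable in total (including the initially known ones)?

Round 1 fires (i), (vi), giving q27, q5.
Round 2 fires (iii), giving q7.
Round 3 fires (v), giving q24.
Round 4 fires (iv), giving q16.
Round 5 fires (ix), giving q8.
Closure: {q1, q16, q20, q23, q24, q27, q30, q31, q35, q39, q5, q7, q8, q9} — 14 facts.

14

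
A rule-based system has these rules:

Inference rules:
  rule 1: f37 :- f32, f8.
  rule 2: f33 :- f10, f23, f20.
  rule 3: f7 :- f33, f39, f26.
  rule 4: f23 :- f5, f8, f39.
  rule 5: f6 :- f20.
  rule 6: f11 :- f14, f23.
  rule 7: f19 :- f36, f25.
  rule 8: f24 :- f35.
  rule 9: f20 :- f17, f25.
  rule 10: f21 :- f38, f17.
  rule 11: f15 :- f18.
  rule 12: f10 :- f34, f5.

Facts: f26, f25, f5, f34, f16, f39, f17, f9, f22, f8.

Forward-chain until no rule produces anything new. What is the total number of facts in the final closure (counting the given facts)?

16

[1] rule 4 [f23 :- f5, f8, f39.]; rule 9 [f20 :- f17, f25.]; rule 12 [f10 :- f34, f5.]. ⇒ new: f23, f20, f10.
[2] rule 2 [f33 :- f10, f23, f20.]; rule 5 [f6 :- f20.]. ⇒ new: f33, f6.
[3] rule 3 [f7 :- f33, f39, f26.]. ⇒ new: f7.
Closure: {f10, f16, f17, f20, f22, f23, f25, f26, f33, f34, f39, f5, f6, f7, f8, f9} — 16 facts.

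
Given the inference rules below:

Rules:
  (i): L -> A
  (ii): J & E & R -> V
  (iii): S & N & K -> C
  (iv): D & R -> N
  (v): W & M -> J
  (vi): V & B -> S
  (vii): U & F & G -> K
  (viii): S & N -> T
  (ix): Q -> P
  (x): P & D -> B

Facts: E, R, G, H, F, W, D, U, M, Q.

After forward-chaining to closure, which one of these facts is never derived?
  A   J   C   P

Round 1: (iv) [D & R -> N]; (v) [W & M -> J]; (vii) [U & F & G -> K]; (ix) [Q -> P]. New: N, J, K, P.
Round 2: (ii) [J & E & R -> V]; (x) [P & D -> B]. New: V, B.
Round 3: (vi) [V & B -> S]. New: S.
Round 4: (iii) [S & N & K -> C]; (viii) [S & N -> T]. New: C, T.
Derived: C (round 4), J (round 1), P (round 1). A never appears in any round.

A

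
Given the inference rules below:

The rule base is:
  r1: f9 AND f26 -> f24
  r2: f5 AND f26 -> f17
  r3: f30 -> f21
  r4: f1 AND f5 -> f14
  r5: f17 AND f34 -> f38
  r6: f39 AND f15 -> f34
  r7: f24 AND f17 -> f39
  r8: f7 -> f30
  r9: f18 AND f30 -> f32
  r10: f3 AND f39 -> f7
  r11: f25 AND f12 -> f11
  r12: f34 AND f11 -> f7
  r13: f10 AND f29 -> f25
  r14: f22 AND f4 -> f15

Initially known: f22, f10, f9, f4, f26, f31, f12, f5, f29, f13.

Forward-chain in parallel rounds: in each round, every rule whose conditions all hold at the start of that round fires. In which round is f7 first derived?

Round 1 fires r1, r2, r13, r14, giving f24, f17, f25, f15.
Round 2 fires r7, r11, giving f39, f11.
Round 3 fires r6, giving f34.
Round 4 fires r5, r12, giving f38, f7.
f7 first appears in round 4.

4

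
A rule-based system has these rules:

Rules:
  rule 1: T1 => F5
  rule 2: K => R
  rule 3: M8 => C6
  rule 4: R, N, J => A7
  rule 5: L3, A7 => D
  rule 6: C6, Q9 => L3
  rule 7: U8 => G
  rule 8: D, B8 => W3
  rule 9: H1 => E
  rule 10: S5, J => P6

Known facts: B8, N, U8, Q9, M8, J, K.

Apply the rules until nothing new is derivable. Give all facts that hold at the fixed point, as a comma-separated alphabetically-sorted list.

A7, B8, C6, D, G, J, K, L3, M8, N, Q9, R, U8, W3

Round 1: rule 2 [K => R]; rule 3 [M8 => C6]; rule 7 [U8 => G]. Adds R, C6, G.
Round 2: rule 4 [R, N, J => A7]; rule 6 [C6, Q9 => L3]. Adds A7, L3.
Round 3: rule 5 [L3, A7 => D]. Adds D.
Round 4: rule 8 [D, B8 => W3]. Adds W3.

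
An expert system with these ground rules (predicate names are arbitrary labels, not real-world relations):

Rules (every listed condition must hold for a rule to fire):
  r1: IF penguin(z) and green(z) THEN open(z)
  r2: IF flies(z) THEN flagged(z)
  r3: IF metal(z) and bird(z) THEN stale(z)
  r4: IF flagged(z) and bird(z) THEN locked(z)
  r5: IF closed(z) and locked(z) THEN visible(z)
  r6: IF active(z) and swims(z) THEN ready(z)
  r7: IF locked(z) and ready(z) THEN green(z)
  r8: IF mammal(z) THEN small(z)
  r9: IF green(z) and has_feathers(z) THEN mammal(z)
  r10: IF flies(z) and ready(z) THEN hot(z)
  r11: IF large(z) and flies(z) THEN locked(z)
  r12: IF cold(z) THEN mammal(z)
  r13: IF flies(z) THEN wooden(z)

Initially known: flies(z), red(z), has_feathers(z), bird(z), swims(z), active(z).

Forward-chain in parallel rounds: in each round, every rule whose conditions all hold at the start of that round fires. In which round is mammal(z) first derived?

Round 1 fires r2, r6, r13, giving flagged(z), ready(z), wooden(z).
Round 2 fires r4, r10, giving locked(z), hot(z).
Round 3 fires r7, giving green(z).
Round 4 fires r9, giving mammal(z).
mammal(z) first appears in round 4.

4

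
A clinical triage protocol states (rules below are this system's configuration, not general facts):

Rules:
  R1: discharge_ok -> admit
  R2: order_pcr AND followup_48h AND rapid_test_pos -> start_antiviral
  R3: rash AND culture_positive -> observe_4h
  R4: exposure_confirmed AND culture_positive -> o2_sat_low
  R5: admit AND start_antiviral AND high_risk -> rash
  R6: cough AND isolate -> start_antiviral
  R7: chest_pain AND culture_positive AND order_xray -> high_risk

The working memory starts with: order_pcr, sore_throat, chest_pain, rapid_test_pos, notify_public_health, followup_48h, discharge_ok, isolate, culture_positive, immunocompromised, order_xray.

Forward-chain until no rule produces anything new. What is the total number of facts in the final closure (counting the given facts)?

16

Round 1: R1 [discharge_ok -> admit]; R2 [order_pcr AND followup_48h AND rapid_test_pos -> start_antiviral]; R7 [chest_pain AND culture_positive AND order_xray -> high_risk]. New: admit, start_antiviral, high_risk.
Round 2: R5 [admit AND start_antiviral AND high_risk -> rash]. New: rash.
Round 3: R3 [rash AND culture_positive -> observe_4h]. New: observe_4h.
Closure: {admit, chest_pain, culture_positive, discharge_ok, followup_48h, high_risk, immunocompromised, isolate, notify_public_health, observe_4h, order_pcr, order_xray, rapid_test_pos, rash, sore_throat, start_antiviral} — 16 facts.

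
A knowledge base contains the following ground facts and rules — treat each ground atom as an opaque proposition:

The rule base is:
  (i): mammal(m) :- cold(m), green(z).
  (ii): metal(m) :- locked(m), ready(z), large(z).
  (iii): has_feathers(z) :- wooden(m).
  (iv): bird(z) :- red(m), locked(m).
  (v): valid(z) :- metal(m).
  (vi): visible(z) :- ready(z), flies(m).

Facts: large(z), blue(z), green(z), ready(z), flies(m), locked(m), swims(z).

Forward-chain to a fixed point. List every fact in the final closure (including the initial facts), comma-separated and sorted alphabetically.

Round 1: (ii) [metal(m) :- locked(m), ready(z), large(z).]; (vi) [visible(z) :- ready(z), flies(m).]. New: metal(m), visible(z).
Round 2: (v) [valid(z) :- metal(m).]. New: valid(z).

blue(z), flies(m), green(z), large(z), locked(m), metal(m), ready(z), swims(z), valid(z), visible(z)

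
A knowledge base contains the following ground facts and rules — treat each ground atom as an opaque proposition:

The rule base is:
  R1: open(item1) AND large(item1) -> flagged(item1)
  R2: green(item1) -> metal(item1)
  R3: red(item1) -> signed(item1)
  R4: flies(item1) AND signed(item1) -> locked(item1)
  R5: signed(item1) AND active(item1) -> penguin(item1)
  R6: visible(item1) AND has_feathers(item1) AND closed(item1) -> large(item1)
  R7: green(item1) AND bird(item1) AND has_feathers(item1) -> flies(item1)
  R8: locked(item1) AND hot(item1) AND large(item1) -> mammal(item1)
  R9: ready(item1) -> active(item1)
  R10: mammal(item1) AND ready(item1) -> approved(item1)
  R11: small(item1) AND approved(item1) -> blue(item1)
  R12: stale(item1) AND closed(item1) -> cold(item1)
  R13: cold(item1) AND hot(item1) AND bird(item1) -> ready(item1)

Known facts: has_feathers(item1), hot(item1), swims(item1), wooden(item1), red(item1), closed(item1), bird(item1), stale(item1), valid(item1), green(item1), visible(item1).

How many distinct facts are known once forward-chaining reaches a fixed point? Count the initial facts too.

22

Round 1 — R2, R3, R6, R7, R12, derive metal(item1), signed(item1), large(item1), flies(item1), cold(item1).
Round 2 — R4, R13, derive locked(item1), ready(item1).
Round 3 — R8, R9, derive mammal(item1), active(item1).
Round 4 — R5, R10, derive penguin(item1), approved(item1).
Closure: {active(item1), approved(item1), bird(item1), closed(item1), cold(item1), flies(item1), green(item1), has_feathers(item1), hot(item1), large(item1), locked(item1), mammal(item1), metal(item1), penguin(item1), ready(item1), red(item1), signed(item1), stale(item1), swims(item1), valid(item1), visible(item1), wooden(item1)} — 22 facts.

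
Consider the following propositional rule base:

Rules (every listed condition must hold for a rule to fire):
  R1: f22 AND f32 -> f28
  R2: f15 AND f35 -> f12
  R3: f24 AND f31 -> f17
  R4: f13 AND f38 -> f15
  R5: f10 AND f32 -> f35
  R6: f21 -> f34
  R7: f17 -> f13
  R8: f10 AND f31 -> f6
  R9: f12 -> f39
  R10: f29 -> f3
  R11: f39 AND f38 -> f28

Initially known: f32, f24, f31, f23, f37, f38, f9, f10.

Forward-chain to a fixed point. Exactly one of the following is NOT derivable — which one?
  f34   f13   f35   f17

Round 1: R3 [f24 AND f31 -> f17]; R5 [f10 AND f32 -> f35]; R8 [f10 AND f31 -> f6]. Adds f17, f35, f6.
Round 2: R7 [f17 -> f13]. Adds f13.
Round 3: R4 [f13 AND f38 -> f15]. Adds f15.
Round 4: R2 [f15 AND f35 -> f12]. Adds f12.
Round 5: R9 [f12 -> f39]. Adds f39.
Round 6: R11 [f39 AND f38 -> f28]. Adds f28.
Derived: f17 (round 1), f13 (round 2), f35 (round 1). f34 never appears in any round.

f34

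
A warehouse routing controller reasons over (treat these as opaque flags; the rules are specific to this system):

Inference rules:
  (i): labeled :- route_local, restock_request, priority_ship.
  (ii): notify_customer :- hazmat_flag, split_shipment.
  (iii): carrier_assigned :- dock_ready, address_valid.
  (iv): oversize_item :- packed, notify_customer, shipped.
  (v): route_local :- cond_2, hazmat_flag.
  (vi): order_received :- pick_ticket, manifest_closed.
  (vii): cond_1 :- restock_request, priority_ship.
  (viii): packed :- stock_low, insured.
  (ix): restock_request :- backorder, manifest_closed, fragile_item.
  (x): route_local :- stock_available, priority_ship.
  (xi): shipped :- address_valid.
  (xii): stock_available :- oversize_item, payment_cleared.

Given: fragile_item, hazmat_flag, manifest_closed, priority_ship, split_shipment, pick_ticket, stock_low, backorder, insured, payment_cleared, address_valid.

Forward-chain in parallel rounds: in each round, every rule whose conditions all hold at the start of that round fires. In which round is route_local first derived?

Round 1: (ii) [notify_customer :- hazmat_flag, split_shipment.]; (vi) [order_received :- pick_ticket, manifest_closed.]; (viii) [packed :- stock_low, insured.]; (ix) [restock_request :- backorder, manifest_closed, fragile_item.]; (xi) [shipped :- address_valid.]. Adds notify_customer, order_received, packed, restock_request, shipped.
Round 2: (iv) [oversize_item :- packed, notify_customer, shipped.]; (vii) [cond_1 :- restock_request, priority_ship.]. Adds oversize_item, cond_1.
Round 3: (xii) [stock_available :- oversize_item, payment_cleared.]. Adds stock_available.
Round 4: (x) [route_local :- stock_available, priority_ship.]. Adds route_local.
route_local first appears in round 4.

4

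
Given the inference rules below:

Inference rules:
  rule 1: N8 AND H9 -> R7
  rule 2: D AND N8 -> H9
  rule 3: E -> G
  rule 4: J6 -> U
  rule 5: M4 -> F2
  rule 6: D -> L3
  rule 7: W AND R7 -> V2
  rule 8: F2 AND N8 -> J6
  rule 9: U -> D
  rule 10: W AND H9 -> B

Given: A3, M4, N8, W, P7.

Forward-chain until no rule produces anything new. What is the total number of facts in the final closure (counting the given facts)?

14

Round 1 — rule 5, derive F2.
Round 2 — rule 8, derive J6.
Round 3 — rule 4, derive U.
Round 4 — rule 9, derive D.
Round 5 — rule 2, rule 6, derive H9, L3.
Round 6 — rule 1, rule 10, derive R7, B.
Round 7 — rule 7, derive V2.
Closure: {A3, B, D, F2, H9, J6, L3, M4, N8, P7, R7, U, V2, W} — 14 facts.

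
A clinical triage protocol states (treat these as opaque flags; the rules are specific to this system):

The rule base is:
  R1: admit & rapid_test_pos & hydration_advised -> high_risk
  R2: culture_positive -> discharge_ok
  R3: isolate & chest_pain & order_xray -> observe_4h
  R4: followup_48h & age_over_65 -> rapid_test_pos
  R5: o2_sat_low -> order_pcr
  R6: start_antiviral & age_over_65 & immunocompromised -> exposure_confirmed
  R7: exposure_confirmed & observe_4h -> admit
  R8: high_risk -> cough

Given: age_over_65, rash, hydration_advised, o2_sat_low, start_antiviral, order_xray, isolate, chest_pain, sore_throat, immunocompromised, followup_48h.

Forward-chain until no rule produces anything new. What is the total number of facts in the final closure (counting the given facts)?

Round 1: R3 [isolate & chest_pain & order_xray -> observe_4h]; R4 [followup_48h & age_over_65 -> rapid_test_pos]; R5 [o2_sat_low -> order_pcr]; R6 [start_antiviral & age_over_65 & immunocompromised -> exposure_confirmed]. Adds observe_4h, rapid_test_pos, order_pcr, exposure_confirmed.
Round 2: R7 [exposure_confirmed & observe_4h -> admit]. Adds admit.
Round 3: R1 [admit & rapid_test_pos & hydration_advised -> high_risk]. Adds high_risk.
Round 4: R8 [high_risk -> cough]. Adds cough.
Closure: {admit, age_over_65, chest_pain, cough, exposure_confirmed, followup_48h, high_risk, hydration_advised, immunocompromised, isolate, o2_sat_low, observe_4h, order_pcr, order_xray, rapid_test_pos, rash, sore_throat, start_antiviral} — 18 facts.

18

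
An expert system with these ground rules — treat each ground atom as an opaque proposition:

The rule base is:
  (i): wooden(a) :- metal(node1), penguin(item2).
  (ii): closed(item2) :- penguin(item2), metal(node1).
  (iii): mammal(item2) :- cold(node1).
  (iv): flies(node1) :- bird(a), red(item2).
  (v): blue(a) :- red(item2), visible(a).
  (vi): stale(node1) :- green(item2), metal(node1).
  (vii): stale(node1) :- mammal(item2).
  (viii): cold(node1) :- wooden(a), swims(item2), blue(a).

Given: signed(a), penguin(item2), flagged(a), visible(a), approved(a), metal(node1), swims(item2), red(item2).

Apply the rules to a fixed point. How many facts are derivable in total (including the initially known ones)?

Round 1 — (i), (ii), (v), derive wooden(a), closed(item2), blue(a).
Round 2 — (viii), derive cold(node1).
Round 3 — (iii), derive mammal(item2).
Round 4 — (vii), derive stale(node1).
Closure: {approved(a), blue(a), closed(item2), cold(node1), flagged(a), mammal(item2), metal(node1), penguin(item2), red(item2), signed(a), stale(node1), swims(item2), visible(a), wooden(a)} — 14 facts.

14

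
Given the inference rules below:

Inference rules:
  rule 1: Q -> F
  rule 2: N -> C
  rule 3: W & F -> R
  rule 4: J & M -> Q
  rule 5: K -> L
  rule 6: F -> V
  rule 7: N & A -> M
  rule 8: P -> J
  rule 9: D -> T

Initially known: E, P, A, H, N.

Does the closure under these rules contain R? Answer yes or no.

Round 1 fires rule 2, rule 7, rule 8, giving C, M, J.
Round 2 fires rule 4, giving Q.
Round 3 fires rule 1, giving F.
Round 4 fires rule 6, giving V.
Fixed point reached. R is concluded only by rule 3; rule 3 needs W (never derived).

no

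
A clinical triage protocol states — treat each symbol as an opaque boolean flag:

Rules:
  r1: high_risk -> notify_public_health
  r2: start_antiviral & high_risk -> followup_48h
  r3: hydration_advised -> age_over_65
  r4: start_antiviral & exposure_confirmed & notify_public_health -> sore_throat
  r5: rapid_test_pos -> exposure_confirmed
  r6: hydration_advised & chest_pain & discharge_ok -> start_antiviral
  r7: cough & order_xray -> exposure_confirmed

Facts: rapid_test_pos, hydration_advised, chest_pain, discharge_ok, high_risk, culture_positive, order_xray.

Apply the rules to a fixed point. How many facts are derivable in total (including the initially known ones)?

13

Round 1: r1 [high_risk -> notify_public_health]; r3 [hydration_advised -> age_over_65]; r5 [rapid_test_pos -> exposure_confirmed]; r6 [hydration_advised & chest_pain & discharge_ok -> start_antiviral]. Adds notify_public_health, age_over_65, exposure_confirmed, start_antiviral.
Round 2: r2 [start_antiviral & high_risk -> followup_48h]; r4 [start_antiviral & exposure_confirmed & notify_public_health -> sore_throat]. Adds followup_48h, sore_throat.
Closure: {age_over_65, chest_pain, culture_positive, discharge_ok, exposure_confirmed, followup_48h, high_risk, hydration_advised, notify_public_health, order_xray, rapid_test_pos, sore_throat, start_antiviral} — 13 facts.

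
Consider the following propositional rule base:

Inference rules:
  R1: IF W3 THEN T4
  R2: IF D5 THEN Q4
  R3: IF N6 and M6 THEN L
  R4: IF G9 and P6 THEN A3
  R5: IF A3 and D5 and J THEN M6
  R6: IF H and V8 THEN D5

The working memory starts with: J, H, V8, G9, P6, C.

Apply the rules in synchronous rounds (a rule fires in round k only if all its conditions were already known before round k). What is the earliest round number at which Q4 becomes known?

2

Round 1 fires R4, R6, giving A3, D5.
Round 2 fires R2, R5, giving Q4, M6.
Q4 first appears in round 2.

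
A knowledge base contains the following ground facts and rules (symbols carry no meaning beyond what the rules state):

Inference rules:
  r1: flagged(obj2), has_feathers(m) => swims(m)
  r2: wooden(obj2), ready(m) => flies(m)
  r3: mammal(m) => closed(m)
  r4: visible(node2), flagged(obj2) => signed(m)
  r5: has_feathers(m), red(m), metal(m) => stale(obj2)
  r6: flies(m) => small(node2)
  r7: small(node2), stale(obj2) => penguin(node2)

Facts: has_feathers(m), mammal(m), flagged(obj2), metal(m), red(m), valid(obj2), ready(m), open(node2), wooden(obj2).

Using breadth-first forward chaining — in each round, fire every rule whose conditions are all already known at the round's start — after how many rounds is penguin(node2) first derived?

Round 1: r1 [flagged(obj2), has_feathers(m) => swims(m)]; r2 [wooden(obj2), ready(m) => flies(m)]; r3 [mammal(m) => closed(m)]; r5 [has_feathers(m), red(m), metal(m) => stale(obj2)]. New: swims(m), flies(m), closed(m), stale(obj2).
Round 2: r6 [flies(m) => small(node2)]. New: small(node2).
Round 3: r7 [small(node2), stale(obj2) => penguin(node2)]. New: penguin(node2).
penguin(node2) first appears in round 3.

3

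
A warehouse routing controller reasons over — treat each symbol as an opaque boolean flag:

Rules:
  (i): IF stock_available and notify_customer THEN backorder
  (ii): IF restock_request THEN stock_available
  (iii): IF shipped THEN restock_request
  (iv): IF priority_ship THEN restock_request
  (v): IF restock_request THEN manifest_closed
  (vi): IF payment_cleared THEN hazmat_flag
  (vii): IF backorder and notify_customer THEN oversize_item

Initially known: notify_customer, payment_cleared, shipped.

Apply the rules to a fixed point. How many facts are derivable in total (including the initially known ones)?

Round 1 fires (iii), (vi), giving restock_request, hazmat_flag.
Round 2 fires (ii), (v), giving stock_available, manifest_closed.
Round 3 fires (i), giving backorder.
Round 4 fires (vii), giving oversize_item.
Closure: {backorder, hazmat_flag, manifest_closed, notify_customer, oversize_item, payment_cleared, restock_request, shipped, stock_available} — 9 facts.

9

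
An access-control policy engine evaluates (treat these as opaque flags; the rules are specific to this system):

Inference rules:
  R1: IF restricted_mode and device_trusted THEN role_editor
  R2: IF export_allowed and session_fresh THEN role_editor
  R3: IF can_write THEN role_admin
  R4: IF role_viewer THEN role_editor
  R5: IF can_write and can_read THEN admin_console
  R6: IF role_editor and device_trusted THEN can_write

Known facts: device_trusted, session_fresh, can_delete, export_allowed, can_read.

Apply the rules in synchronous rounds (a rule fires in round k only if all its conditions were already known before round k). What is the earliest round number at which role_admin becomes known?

3

Round 1: R2 [IF export_allowed and session_fresh THEN role_editor]. Adds role_editor.
Round 2: R6 [IF role_editor and device_trusted THEN can_write]. Adds can_write.
Round 3: R3 [IF can_write THEN role_admin]; R5 [IF can_write and can_read THEN admin_console]. Adds role_admin, admin_console.
role_admin first appears in round 3.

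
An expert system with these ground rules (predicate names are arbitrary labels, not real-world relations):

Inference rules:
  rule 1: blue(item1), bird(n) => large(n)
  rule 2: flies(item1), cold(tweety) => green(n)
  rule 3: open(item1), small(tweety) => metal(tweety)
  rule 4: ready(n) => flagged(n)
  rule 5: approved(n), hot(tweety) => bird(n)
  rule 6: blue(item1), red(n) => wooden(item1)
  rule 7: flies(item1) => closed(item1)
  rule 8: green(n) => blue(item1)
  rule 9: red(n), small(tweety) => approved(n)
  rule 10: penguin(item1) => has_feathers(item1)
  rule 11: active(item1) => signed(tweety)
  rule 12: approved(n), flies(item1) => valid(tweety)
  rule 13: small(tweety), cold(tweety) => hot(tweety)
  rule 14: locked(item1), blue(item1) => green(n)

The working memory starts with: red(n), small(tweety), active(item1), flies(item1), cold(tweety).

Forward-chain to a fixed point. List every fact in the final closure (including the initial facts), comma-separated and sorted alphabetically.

active(item1), approved(n), bird(n), blue(item1), closed(item1), cold(tweety), flies(item1), green(n), hot(tweety), large(n), red(n), signed(tweety), small(tweety), valid(tweety), wooden(item1)

[1] rule 2 [flies(item1), cold(tweety) => green(n)]; rule 7 [flies(item1) => closed(item1)]; rule 9 [red(n), small(tweety) => approved(n)]; rule 11 [active(item1) => signed(tweety)]; rule 13 [small(tweety), cold(tweety) => hot(tweety)]. ⇒ new: green(n), closed(item1), approved(n), signed(tweety), hot(tweety).
[2] rule 5 [approved(n), hot(tweety) => bird(n)]; rule 8 [green(n) => blue(item1)]; rule 12 [approved(n), flies(item1) => valid(tweety)]. ⇒ new: bird(n), blue(item1), valid(tweety).
[3] rule 1 [blue(item1), bird(n) => large(n)]; rule 6 [blue(item1), red(n) => wooden(item1)]. ⇒ new: large(n), wooden(item1).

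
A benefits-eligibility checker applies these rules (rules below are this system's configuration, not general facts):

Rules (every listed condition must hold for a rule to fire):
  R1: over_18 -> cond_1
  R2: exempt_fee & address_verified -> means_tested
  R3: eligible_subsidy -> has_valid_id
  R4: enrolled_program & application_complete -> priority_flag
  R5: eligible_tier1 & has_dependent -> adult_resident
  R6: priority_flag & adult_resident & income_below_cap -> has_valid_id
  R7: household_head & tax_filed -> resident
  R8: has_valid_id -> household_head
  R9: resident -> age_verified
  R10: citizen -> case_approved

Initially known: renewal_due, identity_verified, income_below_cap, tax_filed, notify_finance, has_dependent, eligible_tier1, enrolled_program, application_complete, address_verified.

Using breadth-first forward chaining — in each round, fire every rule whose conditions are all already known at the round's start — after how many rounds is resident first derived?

4

[1] R4 [enrolled_program & application_complete -> priority_flag]; R5 [eligible_tier1 & has_dependent -> adult_resident]. ⇒ new: priority_flag, adult_resident.
[2] R6 [priority_flag & adult_resident & income_below_cap -> has_valid_id]. ⇒ new: has_valid_id.
[3] R8 [has_valid_id -> household_head]. ⇒ new: household_head.
[4] R7 [household_head & tax_filed -> resident]. ⇒ new: resident.
resident first appears in round 4.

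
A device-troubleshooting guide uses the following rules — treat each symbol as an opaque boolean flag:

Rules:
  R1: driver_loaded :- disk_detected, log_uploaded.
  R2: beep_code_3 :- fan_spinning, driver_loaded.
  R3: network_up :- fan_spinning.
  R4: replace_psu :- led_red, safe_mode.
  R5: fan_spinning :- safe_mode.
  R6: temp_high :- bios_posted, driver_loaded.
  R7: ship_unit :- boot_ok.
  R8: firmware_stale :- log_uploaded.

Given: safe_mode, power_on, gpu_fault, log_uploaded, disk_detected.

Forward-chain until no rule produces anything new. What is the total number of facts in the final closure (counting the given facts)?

10

Round 1 fires R1, R5, R8, giving driver_loaded, fan_spinning, firmware_stale.
Round 2 fires R2, R3, giving beep_code_3, network_up.
Closure: {beep_code_3, disk_detected, driver_loaded, fan_spinning, firmware_stale, gpu_fault, log_uploaded, network_up, power_on, safe_mode} — 10 facts.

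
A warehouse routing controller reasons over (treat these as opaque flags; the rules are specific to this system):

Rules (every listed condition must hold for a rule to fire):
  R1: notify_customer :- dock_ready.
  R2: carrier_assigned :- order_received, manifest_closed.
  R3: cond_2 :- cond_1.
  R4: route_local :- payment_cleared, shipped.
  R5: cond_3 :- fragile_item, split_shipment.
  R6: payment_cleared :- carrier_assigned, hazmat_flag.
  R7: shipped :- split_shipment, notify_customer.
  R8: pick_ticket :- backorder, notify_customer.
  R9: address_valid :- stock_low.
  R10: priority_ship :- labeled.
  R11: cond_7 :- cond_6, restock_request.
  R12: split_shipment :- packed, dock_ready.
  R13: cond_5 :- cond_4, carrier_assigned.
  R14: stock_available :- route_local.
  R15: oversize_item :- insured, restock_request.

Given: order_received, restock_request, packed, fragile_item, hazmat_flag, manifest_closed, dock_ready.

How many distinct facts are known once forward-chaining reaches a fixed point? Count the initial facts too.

[1] R1 [notify_customer :- dock_ready.]; R2 [carrier_assigned :- order_received, manifest_closed.]; R12 [split_shipment :- packed, dock_ready.]. ⇒ new: notify_customer, carrier_assigned, split_shipment.
[2] R5 [cond_3 :- fragile_item, split_shipment.]; R6 [payment_cleared :- carrier_assigned, hazmat_flag.]; R7 [shipped :- split_shipment, notify_customer.]. ⇒ new: cond_3, payment_cleared, shipped.
[3] R4 [route_local :- payment_cleared, shipped.]. ⇒ new: route_local.
[4] R14 [stock_available :- route_local.]. ⇒ new: stock_available.
Closure: {carrier_assigned, cond_3, dock_ready, fragile_item, hazmat_flag, manifest_closed, notify_customer, order_received, packed, payment_cleared, restock_request, route_local, shipped, split_shipment, stock_available} — 15 facts.

15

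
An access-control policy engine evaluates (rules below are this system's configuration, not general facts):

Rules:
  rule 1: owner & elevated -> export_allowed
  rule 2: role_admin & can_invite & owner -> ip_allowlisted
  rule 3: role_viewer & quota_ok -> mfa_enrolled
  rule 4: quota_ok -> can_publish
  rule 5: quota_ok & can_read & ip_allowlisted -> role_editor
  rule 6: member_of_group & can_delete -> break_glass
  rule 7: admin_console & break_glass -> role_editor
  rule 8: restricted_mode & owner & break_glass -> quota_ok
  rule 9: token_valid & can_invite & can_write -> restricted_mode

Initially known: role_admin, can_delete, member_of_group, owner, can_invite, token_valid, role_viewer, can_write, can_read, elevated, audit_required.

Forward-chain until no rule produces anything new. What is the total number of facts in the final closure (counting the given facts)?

Round 1: rule 1 [owner & elevated -> export_allowed]; rule 2 [role_admin & can_invite & owner -> ip_allowlisted]; rule 6 [member_of_group & can_delete -> break_glass]; rule 9 [token_valid & can_invite & can_write -> restricted_mode]. New: export_allowed, ip_allowlisted, break_glass, restricted_mode.
Round 2: rule 8 [restricted_mode & owner & break_glass -> quota_ok]. New: quota_ok.
Round 3: rule 3 [role_viewer & quota_ok -> mfa_enrolled]; rule 4 [quota_ok -> can_publish]; rule 5 [quota_ok & can_read & ip_allowlisted -> role_editor]. New: mfa_enrolled, can_publish, role_editor.
Closure: {audit_required, break_glass, can_delete, can_invite, can_publish, can_read, can_write, elevated, export_allowed, ip_allowlisted, member_of_group, mfa_enrolled, owner, quota_ok, restricted_mode, role_admin, role_editor, role_viewer, token_valid} — 19 facts.

19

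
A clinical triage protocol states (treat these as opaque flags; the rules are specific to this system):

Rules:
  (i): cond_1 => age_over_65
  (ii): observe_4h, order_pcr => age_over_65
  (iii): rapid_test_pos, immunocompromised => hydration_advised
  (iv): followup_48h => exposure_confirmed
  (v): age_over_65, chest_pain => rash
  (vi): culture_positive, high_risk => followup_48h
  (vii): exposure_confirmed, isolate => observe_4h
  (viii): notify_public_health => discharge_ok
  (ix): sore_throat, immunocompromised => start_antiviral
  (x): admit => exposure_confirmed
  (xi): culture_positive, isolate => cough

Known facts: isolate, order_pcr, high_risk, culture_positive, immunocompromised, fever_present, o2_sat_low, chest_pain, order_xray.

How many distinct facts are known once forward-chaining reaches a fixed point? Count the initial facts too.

Round 1: (vi) [culture_positive, high_risk => followup_48h]; (xi) [culture_positive, isolate => cough]. Adds followup_48h, cough.
Round 2: (iv) [followup_48h => exposure_confirmed]. Adds exposure_confirmed.
Round 3: (vii) [exposure_confirmed, isolate => observe_4h]. Adds observe_4h.
Round 4: (ii) [observe_4h, order_pcr => age_over_65]. Adds age_over_65.
Round 5: (v) [age_over_65, chest_pain => rash]. Adds rash.
Closure: {age_over_65, chest_pain, cough, culture_positive, exposure_confirmed, fever_present, followup_48h, high_risk, immunocompromised, isolate, o2_sat_low, observe_4h, order_pcr, order_xray, rash} — 15 facts.

15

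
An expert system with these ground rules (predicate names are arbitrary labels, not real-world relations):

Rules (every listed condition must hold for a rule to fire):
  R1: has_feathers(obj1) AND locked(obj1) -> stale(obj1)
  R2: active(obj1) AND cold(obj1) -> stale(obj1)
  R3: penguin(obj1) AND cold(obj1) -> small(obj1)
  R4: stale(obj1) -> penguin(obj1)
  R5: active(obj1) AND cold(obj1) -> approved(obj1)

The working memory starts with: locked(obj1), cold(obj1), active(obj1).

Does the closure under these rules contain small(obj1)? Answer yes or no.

Round 1 fires R2, R5, giving stale(obj1), approved(obj1).
Round 2 fires R4, giving penguin(obj1).
Round 3 fires R3, giving small(obj1).
small(obj1) appears in round 3, so it is derivable.

yes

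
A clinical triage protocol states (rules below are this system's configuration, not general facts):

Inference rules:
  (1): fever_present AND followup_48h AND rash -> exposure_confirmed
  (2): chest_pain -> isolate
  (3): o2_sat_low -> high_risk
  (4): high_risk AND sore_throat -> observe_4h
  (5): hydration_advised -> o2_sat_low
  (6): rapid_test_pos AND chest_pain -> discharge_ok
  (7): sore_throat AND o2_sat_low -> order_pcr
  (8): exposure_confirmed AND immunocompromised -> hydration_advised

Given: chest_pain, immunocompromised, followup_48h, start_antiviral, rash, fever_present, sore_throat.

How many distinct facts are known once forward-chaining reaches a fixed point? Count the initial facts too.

[1] (1) [fever_present AND followup_48h AND rash -> exposure_confirmed]; (2) [chest_pain -> isolate]. ⇒ new: exposure_confirmed, isolate.
[2] (8) [exposure_confirmed AND immunocompromised -> hydration_advised]. ⇒ new: hydration_advised.
[3] (5) [hydration_advised -> o2_sat_low]. ⇒ new: o2_sat_low.
[4] (3) [o2_sat_low -> high_risk]; (7) [sore_throat AND o2_sat_low -> order_pcr]. ⇒ new: high_risk, order_pcr.
[5] (4) [high_risk AND sore_throat -> observe_4h]. ⇒ new: observe_4h.
Closure: {chest_pain, exposure_confirmed, fever_present, followup_48h, high_risk, hydration_advised, immunocompromised, isolate, o2_sat_low, observe_4h, order_pcr, rash, sore_throat, start_antiviral} — 14 facts.

14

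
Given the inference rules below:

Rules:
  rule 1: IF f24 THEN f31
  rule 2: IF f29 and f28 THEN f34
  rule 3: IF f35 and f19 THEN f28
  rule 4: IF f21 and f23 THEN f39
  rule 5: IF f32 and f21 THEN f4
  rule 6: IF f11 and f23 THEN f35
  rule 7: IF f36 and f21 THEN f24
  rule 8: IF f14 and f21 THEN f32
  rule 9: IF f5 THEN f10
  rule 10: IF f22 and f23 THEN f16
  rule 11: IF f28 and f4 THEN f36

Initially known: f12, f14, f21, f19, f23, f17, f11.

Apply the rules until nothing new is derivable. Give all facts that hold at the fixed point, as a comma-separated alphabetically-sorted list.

Round 1 — rule 4, rule 6, rule 8, derive f39, f35, f32.
Round 2 — rule 3, rule 5, derive f28, f4.
Round 3 — rule 11, derive f36.
Round 4 — rule 7, derive f24.
Round 5 — rule 1, derive f31.

f11, f12, f14, f17, f19, f21, f23, f24, f28, f31, f32, f35, f36, f39, f4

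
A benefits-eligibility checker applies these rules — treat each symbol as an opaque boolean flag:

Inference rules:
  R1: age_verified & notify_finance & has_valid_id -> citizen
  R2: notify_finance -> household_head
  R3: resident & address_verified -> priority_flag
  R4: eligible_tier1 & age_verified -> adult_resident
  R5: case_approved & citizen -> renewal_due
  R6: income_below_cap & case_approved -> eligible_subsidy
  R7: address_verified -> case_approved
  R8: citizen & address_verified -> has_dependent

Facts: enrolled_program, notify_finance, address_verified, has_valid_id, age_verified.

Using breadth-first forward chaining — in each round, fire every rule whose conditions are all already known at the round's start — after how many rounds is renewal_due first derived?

2

[1] R1 [age_verified & notify_finance & has_valid_id -> citizen]; R2 [notify_finance -> household_head]; R7 [address_verified -> case_approved]. ⇒ new: citizen, household_head, case_approved.
[2] R5 [case_approved & citizen -> renewal_due]; R8 [citizen & address_verified -> has_dependent]. ⇒ new: renewal_due, has_dependent.
renewal_due first appears in round 2.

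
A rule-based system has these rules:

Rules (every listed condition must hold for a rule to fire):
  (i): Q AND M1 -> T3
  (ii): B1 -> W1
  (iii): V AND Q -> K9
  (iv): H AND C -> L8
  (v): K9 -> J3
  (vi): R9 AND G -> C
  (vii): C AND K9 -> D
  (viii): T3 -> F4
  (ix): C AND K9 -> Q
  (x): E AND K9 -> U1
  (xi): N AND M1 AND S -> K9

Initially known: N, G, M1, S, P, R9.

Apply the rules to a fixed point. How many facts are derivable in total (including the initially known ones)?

13

Round 1: (vi) [R9 AND G -> C]; (xi) [N AND M1 AND S -> K9]. Adds C, K9.
Round 2: (v) [K9 -> J3]; (vii) [C AND K9 -> D]; (ix) [C AND K9 -> Q]. Adds J3, D, Q.
Round 3: (i) [Q AND M1 -> T3]. Adds T3.
Round 4: (viii) [T3 -> F4]. Adds F4.
Closure: {C, D, F4, G, J3, K9, M1, N, P, Q, R9, S, T3} — 13 facts.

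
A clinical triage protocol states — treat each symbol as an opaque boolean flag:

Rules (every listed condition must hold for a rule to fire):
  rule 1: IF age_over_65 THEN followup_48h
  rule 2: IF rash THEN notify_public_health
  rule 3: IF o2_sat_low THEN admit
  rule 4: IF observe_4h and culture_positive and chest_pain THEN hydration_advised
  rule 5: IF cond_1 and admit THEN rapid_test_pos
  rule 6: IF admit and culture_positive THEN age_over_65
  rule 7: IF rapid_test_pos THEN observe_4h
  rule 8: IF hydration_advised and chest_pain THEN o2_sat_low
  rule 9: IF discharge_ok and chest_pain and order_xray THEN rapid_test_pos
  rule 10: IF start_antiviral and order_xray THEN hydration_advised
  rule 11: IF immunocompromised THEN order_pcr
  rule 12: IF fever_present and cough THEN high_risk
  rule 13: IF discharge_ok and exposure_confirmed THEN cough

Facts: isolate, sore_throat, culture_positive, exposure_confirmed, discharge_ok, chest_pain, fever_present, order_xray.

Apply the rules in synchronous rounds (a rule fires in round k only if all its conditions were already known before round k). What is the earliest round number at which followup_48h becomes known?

[1] rule 9 [IF discharge_ok and chest_pain and order_xray THEN rapid_test_pos]; rule 13 [IF discharge_ok and exposure_confirmed THEN cough]. ⇒ new: rapid_test_pos, cough.
[2] rule 7 [IF rapid_test_pos THEN observe_4h]; rule 12 [IF fever_present and cough THEN high_risk]. ⇒ new: observe_4h, high_risk.
[3] rule 4 [IF observe_4h and culture_positive and chest_pain THEN hydration_advised]. ⇒ new: hydration_advised.
[4] rule 8 [IF hydration_advised and chest_pain THEN o2_sat_low]. ⇒ new: o2_sat_low.
[5] rule 3 [IF o2_sat_low THEN admit]. ⇒ new: admit.
[6] rule 6 [IF admit and culture_positive THEN age_over_65]. ⇒ new: age_over_65.
[7] rule 1 [IF age_over_65 THEN followup_48h]. ⇒ new: followup_48h.
followup_48h first appears in round 7.

7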